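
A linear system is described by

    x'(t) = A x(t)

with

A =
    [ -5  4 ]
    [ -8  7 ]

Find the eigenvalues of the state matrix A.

det(sI - A) = s^2 - (tr A)s + det A, with tr A = (-5) + 7 = 2 and det A = (-5)·7 - 4·(-8) = -35 - (-32) = -3.
So p(s) = det(sI - A) = s^2 - 2s - 3.
Factor s^2 - 2s - 3: two numbers with sum 2 and product -3 are 3 and -1, so s^2 - 2s - 3 = (s - 3)(s + 1).
Hence p(s) = (s - 3) (s + 1), with roots -1, 3.
At least one eigenvalue has non-negative real part, so the system is not asymptotically stable.

-1, 3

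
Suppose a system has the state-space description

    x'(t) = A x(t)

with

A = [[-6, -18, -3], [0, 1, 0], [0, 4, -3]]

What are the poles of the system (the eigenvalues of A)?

-6, -3, 1

det(sI - A) = s^3 - (tr A)s^2 + (M11 + M22 + M33)s - det A, where Mii is the 2×2 principal minor of A obtained by deleting row i and column i.
tr A = (-6) + 1 + (-3) = -8; M11 = 1·(-3) - 0·4 = -3 - 0 = -3; M22 = (-6)·(-3) - (-3)·0 = 18 - 0 = 18; M33 = (-6)·1 - (-18)·0 = -6 - 0 = -6; sum of minors = 9.
det A = (-6)·(1·(-3) - 0·4) - (-18)·(0·(-3) - 0·0) + (-3)·(0·4 - 1·0) = (-6)·(-3) - (-18)·0 + (-3)·0 = 18.
So p(s) = det(sI - A) = s^3 + 8s^2 + 9s - 18.
Rational-root test: any integer root divides -18. Testing small divisors, s = 1 works: p(1) = 1 + 8 + 9 + (-18) = 0, so (s - 1) is a factor.
Dividing, p(s) = (s - 1)(s^2 + 9s + 18).
Factor s^2 + 9s + 18: two numbers with sum -9 and product 18 are -3 and -6, so s^2 + 9s + 18 = (s + 3)(s + 6).
Hence p(s) = (s - 1) (s + 3) (s + 6), with roots -6, -3, 1.
At least one eigenvalue has non-negative real part, so the system is not asymptotically stable.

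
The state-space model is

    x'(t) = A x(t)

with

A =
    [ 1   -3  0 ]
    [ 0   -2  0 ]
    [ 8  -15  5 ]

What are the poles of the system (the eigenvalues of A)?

-2, 1, 5

det(sI - A) = s^3 - (tr A)s^2 + (M11 + M22 + M33)s - det A, where Mii is the 2×2 principal minor of A obtained by deleting row i and column i.
tr A = 1 + (-2) + 5 = 4; M11 = (-2)·5 - 0·(-15) = -10 - 0 = -10; M22 = 1·5 - 0·8 = 5 - 0 = 5; M33 = 1·(-2) - (-3)·0 = -2 - 0 = -2; sum of minors = -7.
det A = 1·((-2)·5 - 0·(-15)) - (-3)·(0·5 - 0·8) + 0·(0·(-15) - (-2)·8) = 1·(-10) - (-3)·0 + 0·16 = -10.
So p(s) = det(sI - A) = s^3 - 4s^2 - 7s + 10.
Rational-root test: any integer root divides 10. Testing small divisors, s = 1 works: p(1) = 1 + (-4) + (-7) + 10 = 0, so (s - 1) is a factor.
Dividing, p(s) = (s - 1)(s^2 - 3s - 10).
Factor s^2 - 3s - 10: two numbers with sum 3 and product -10 are 5 and -2, so s^2 - 3s - 10 = (s - 5)(s + 2).
Hence p(s) = (s - 5) (s - 1) (s + 2), with roots -2, 1, 5.
At least one eigenvalue has non-negative real part, so the system is not asymptotically stable.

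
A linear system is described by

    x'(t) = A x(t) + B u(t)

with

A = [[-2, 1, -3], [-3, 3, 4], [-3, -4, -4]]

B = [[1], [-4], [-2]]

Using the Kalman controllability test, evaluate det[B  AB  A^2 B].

10681

AB = [[0], [-23], [21]]
A^2B = [[-86], [15], [8]]
Controllability matrix C = [B  AB  A^2B] = [[1, 0, -86], [-4, -23, 15], [-2, 21, 8]]
Expanding along the first row, det(C) = 1·((-23)·8 - 15·21) - 0·((-4)·8 - 15·(-2)) + (-86)·((-4)·21 - (-23)·(-2)) = 1·(-499) - 0·(-2) + (-86)·(-130) = 10681
Since det(C) ≠ 0, rank(C) = 3 and the system is completely controllable.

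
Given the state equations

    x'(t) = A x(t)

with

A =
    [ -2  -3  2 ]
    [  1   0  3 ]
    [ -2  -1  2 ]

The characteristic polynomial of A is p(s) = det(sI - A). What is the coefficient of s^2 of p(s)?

Expand det(sI - A) for the 3×3 matrix.
p(s) = s^3 + 6s - 16.
(Check: constant term = det(-A) = (-1)^3 det A = -16; coefficient of s^2 = -tr A = 0.)
The coefficient of s^2 is 0.

0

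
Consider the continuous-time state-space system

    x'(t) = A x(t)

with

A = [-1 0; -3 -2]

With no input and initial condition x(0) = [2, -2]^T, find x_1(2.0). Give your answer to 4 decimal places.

det(sI - A) = s^2 - (tr A)s + det A, with tr A = (-1) + (-2) = -3 and det A = (-1)·(-2) - 0·(-3) = 2 - 0 = 2.
So p(s) = det(sI - A) = s^2 + 3s + 2.
Factor s^2 + 3s + 2: two numbers with sum -3 and product 2 are -1 and -2, so s^2 + 3s + 2 = (s + 1)(s + 2).
Hence p(s) = (s + 1) (s + 2), with roots -2, -1.
The eigenvalues -2, -1 are distinct and real, so A is diagonalisable and x(t) = e^{At} x(0) = V diag(e^{λ_i t}) V^{-1} x(0), where the columns of V are the eigenvectors.
λ = -2: A - (-2)I = [[1, 0], [-3, 0]]. Row 1 gives 1·v1 + 0·v2 = 0, so take v_1 = [0, 1]^T.
λ = -1: A - (-1)I = [[0, 0], [-3, -1]]. Row 2 gives (-3)·v1 + (-1)·v2 = 0, so take v_2 = [1, -3]^T.
V = [v_1 v_2] = [[0, 1], [1, -3]] has det V = -1, so V^{-1} = adj(V)/det V = [[3, 1], [1, 0]].
Modal coordinates z(0) = V^{-1} x(0): 3·2 + 1·(-2) = 4; 1·2 + 0·(-2) = 2; so z(0) = [4, 2]^T.
x_1(t) = Σ_i (v_i)_1 · z_i(0) · e^{λ_i t} (row 1 of V times the modal terms).
x_1(2.0) = 0·4·e^{-2·2.0} + 1·2·e^{-1·2.0} = 0·0.018316 + 2·0.135335 = 0.2707.

0.2707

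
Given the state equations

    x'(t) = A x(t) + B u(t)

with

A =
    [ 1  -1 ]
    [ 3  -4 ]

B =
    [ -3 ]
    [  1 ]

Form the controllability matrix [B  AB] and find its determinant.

43

AB = [[-4], [-13]]
Controllability matrix C = [B  AB] = [[-3, -4], [1, -13]]
det(C) = (-3)·(-13) - (-4)·1 = 39 - (-4) = 43
Since det(C) ≠ 0, rank(C) = 2 and the system is completely controllable.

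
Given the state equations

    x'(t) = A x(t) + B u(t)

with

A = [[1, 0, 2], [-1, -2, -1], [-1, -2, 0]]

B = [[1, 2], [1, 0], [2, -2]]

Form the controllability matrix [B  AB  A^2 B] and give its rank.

AB = [[5, -2], [-5, 0], [-3, -2]]
A^2B = [[-1, -6], [8, 4], [5, 2]]
Controllability matrix C = [B  AB  A^2B] = [[1, 2, 5, -2, -1, -6], [1, 0, -5, 0, 8, 4], [2, -2, -3, -2, 5, 2]]
Take the 3×3 submatrix of C formed by columns 1, 2, 3: [[1, 2, 5], [1, 0, -5], [2, -2, -3]]. Its determinant is 1·(0·(-3) - (-5)·(-2)) - 2·(1·(-3) - (-5)·2) + 5·(1·(-2) - 0·2) = 1·(-10) - 2·7 + 5·(-2) = -34 ≠ 0.
So rank(C) ≥ 3; since C has 3 rows, rank(C) = 3.
rank(C) = 3 = n, so the pair (A, B) is completely controllable.

3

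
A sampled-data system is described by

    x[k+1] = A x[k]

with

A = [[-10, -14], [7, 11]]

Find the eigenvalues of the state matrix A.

det(zI - A) = z^2 - (tr A)z + det A, with tr A = (-10) + 11 = 1 and det A = (-10)·11 - (-14)·7 = -110 - (-98) = -12.
So p(z) = det(zI - A) = z^2 - z - 12.
Factor z^2 - z - 12: two numbers with sum 1 and product -12 are 4 and -3, so z^2 - z - 12 = (z - 4)(z + 3).
Hence p(z) = (z - 4) (z + 3), with roots -3, 4.

-3, 4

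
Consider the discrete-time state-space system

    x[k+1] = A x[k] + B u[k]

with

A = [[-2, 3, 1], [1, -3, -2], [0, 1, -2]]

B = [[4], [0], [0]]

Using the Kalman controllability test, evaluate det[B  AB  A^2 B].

AB = [[-8], [4], [0]]
A^2B = [[28], [-20], [4]]
Controllability matrix C = [B  AB  A^2B] = [[4, -8, 28], [0, 4, -20], [0, 0, 4]]
Expanding along the first row, det(C) = 4·(4·4 - (-20)·0) - (-8)·(0·4 - (-20)·0) + 28·(0·0 - 4·0) = 4·16 - (-8)·0 + 28·0 = 64
Since det(C) ≠ 0, rank(C) = 3 and the system is completely controllable.

64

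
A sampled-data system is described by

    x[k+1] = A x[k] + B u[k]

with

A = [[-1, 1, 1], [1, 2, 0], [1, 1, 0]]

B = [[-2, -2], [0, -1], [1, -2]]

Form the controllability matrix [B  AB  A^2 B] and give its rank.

3

AB = [[3, -1], [-2, -4], [-2, -3]]
A^2B = [[-7, -6], [-1, -9], [1, -5]]
Controllability matrix C = [B  AB  A^2B] = [[-2, -2, 3, -1, -7, -6], [0, -1, -2, -4, -1, -9], [1, -2, -2, -3, 1, -5]]
Take the 3×3 submatrix of C formed by columns 1, 2, 3: [[-2, -2, 3], [0, -1, -2], [1, -2, -2]]. Its determinant is (-2)·((-1)·(-2) - (-2)·(-2)) - (-2)·(0·(-2) - (-2)·1) + 3·(0·(-2) - (-1)·1) = (-2)·(-2) - (-2)·2 + 3·1 = 11 ≠ 0.
So rank(C) ≥ 3; since C has 3 rows, rank(C) = 3.
rank(C) = 3 = n, so the pair (A, B) is completely controllable.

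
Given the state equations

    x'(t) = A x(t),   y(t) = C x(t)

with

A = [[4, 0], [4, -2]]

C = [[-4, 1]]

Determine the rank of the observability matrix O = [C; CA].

2

CA = [[-12, -2]]
Observability matrix O = [C; CA] = [[-4, 1], [-12, -2]]
det(O) = (-4)·(-2) - 1·(-12) = 8 - (-12) = 20 ≠ 0, so rank(O) = 2.
rank(O) = 2 = n, so the pair (A, C) is completely observable.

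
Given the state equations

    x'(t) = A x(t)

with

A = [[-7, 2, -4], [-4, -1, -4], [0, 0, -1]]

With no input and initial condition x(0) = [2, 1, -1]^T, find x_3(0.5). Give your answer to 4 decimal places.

-0.6065

det(sI - A) = s^3 - (tr A)s^2 + (M11 + M22 + M33)s - det A, where Mii is the 2×2 principal minor of A obtained by deleting row i and column i.
tr A = (-7) + (-1) + (-1) = -9; M11 = (-1)·(-1) - (-4)·0 = 1 - 0 = 1; M22 = (-7)·(-1) - (-4)·0 = 7 - 0 = 7; M33 = (-7)·(-1) - 2·(-4) = 7 - (-8) = 15; sum of minors = 23.
det A = (-7)·((-1)·(-1) - (-4)·0) - 2·((-4)·(-1) - (-4)·0) + (-4)·((-4)·0 - (-1)·0) = (-7)·1 - 2·4 + (-4)·0 = -15.
So p(s) = det(sI - A) = s^3 + 9s^2 + 23s + 15.
Rational-root test: any integer root divides 15. Testing small divisors, s = -1 works: p(-1) = -1 + 9 + (-23) + 15 = 0, so (s + 1) is a factor.
Dividing, p(s) = (s + 1)(s^2 + 8s + 15).
Factor s^2 + 8s + 15: two numbers with sum -8 and product 15 are -3 and -5, so s^2 + 8s + 15 = (s + 3)(s + 5).
Hence p(s) = (s + 1) (s + 3) (s + 5), with roots -5, -3, -1.
The eigenvalues -5, -3, -1 are distinct and real, so A is diagonalisable and x(t) = e^{At} x(0) = V diag(e^{λ_i t}) V^{-1} x(0), where the columns of V are the eigenvectors.
λ = -5: A - (-5)I = [[-2, 2, -4], [-4, 4, -4], [0, 0, 4]]. v must be orthogonal to every row; (row 1) × (row 2) = [8, 8, 0], so take v_1 = [1, 1, 0]^T.
λ = -3: A - (-3)I = [[-4, 2, -4], [-4, 2, -4], [0, 0, 2]]. v must be orthogonal to every row; (row 1) × (row 3) = [4, 8, 0], so take v_2 = [1, 2, 0]^T.
λ = -1: A - (-1)I = [[-6, 2, -4], [-4, 0, -4], [0, 0, 0]]. v must be orthogonal to every row; (row 1) × (row 2) = [-8, -8, 8], so take v_3 = [-1, -1, 1]^T.
V = [v_1 v_2 v_3] = [[1, 1, -1], [1, 2, -1], [0, 0, 1]] has det V = 1, so V^{-1} = adj(V)/det V = [[2, -1, 1], [-1, 1, 0], [0, 0, 1]].
Modal coordinates z(0) = V^{-1} x(0): 2·2 + (-1)·1 + 1·(-1) = 2; (-1)·2 + 1·1 + 0·(-1) = -1; 0·2 + 0·1 + 1·(-1) = -1; so z(0) = [2, -1, -1]^T.
x_3(t) = Σ_i (v_i)_3 · z_i(0) · e^{λ_i t} (row 3 of V times the modal terms).
x_3(0.5) = 0·2·e^{-5·0.5} + 0·(-1)·e^{-3·0.5} + 1·(-1)·e^{-1·0.5} = 0·0.082085 + 0·0.223130 + (-1)·0.606531 = -0.6065.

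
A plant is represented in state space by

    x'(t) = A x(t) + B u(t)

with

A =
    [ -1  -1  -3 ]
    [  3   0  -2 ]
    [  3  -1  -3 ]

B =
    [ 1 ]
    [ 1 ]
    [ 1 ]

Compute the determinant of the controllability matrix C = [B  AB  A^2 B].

AB = [[-5], [1], [-1]]
A^2B = [[7], [-13], [-13]]
Controllability matrix C = [B  AB  A^2B] = [[1, -5, 7], [1, 1, -13], [1, -1, -13]]
Expanding along the first row, det(C) = 1·(1·(-13) - (-13)·(-1)) - (-5)·(1·(-13) - (-13)·1) + 7·(1·(-1) - 1·1) = 1·(-26) - (-5)·0 + 7·(-2) = -40
Since det(C) ≠ 0, rank(C) = 3 and the system is completely controllable.

-40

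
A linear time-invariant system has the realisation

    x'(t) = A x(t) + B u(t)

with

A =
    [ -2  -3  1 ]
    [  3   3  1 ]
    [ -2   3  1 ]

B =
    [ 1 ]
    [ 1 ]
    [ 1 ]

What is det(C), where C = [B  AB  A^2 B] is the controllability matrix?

AB = [[-4], [7], [2]]
A^2B = [[-11], [11], [31]]
Controllability matrix C = [B  AB  A^2B] = [[1, -4, -11], [1, 7, 11], [1, 2, 31]]
Expanding along the first row, det(C) = 1·(7·31 - 11·2) - (-4)·(1·31 - 11·1) + (-11)·(1·2 - 7·1) = 1·195 - (-4)·20 + (-11)·(-5) = 330
Since det(C) ≠ 0, rank(C) = 3 and the system is completely controllable.

330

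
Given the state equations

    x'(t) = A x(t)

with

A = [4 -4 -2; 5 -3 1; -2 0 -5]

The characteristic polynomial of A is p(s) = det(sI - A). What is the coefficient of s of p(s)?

-1

Expand det(sI - A) for the 3×3 matrix.
p(s) = s^3 + 4s^2 - s + 20.
(Check: constant term = det(-A) = (-1)^3 det A = 20; coefficient of s^2 = -tr A = 4.)
The coefficient of s is -1.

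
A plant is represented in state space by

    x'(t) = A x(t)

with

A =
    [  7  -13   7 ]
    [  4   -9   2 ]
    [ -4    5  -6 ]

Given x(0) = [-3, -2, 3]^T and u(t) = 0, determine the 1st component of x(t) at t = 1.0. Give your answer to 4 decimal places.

det(sI - A) = s^3 - (tr A)s^2 + (M11 + M22 + M33)s - det A, where Mii is the 2×2 principal minor of A obtained by deleting row i and column i.
tr A = 7 + (-9) + (-6) = -8; M11 = (-9)·(-6) - 2·5 = 54 - 10 = 44; M22 = 7·(-6) - 7·(-4) = -42 - (-28) = -14; M33 = 7·(-9) - (-13)·4 = -63 - (-52) = -11; sum of minors = 19.
det A = 7·((-9)·(-6) - 2·5) - (-13)·(4·(-6) - 2·(-4)) + 7·(4·5 - (-9)·(-4)) = 7·44 - (-13)·(-16) + 7·(-16) = -12.
So p(s) = det(sI - A) = s^3 + 8s^2 + 19s + 12.
Rational-root test: any integer root divides 12. Testing small divisors, s = -1 works: p(-1) = -1 + 8 + (-19) + 12 = 0, so (s + 1) is a factor.
Dividing, p(s) = (s + 1)(s^2 + 7s + 12).
Factor s^2 + 7s + 12: two numbers with sum -7 and product 12 are -3 and -4, so s^2 + 7s + 12 = (s + 3)(s + 4).
Hence p(s) = (s + 1) (s + 3) (s + 4), with roots -4, -3, -1.
The eigenvalues -4, -3, -1 are distinct and real, so A is diagonalisable and x(t) = e^{At} x(0) = V diag(e^{λ_i t}) V^{-1} x(0), where the columns of V are the eigenvectors.
λ = -4: A - (-4)I = [[11, -13, 7], [4, -5, 2], [-4, 5, -2]]. v must be orthogonal to every row; (row 1) × (row 2) = [9, 6, -3], so take v_1 = [3, 2, -1]^T.
λ = -3: A - (-3)I = [[10, -13, 7], [4, -6, 2], [-4, 5, -3]]. v must be orthogonal to every row; (row 1) × (row 2) = [16, 8, -8], so take v_2 = [2, 1, -1]^T.
λ = -1: A - (-1)I = [[8, -13, 7], [4, -8, 2], [-4, 5, -5]]. v must be orthogonal to every row; (row 1) × (row 2) = [30, 12, -12], so take v_3 = [5, 2, -2]^T.
V = [v_1 v_2 v_3] = [[3, 2, 5], [2, 1, 2], [-1, -1, -2]] has det V = -1, so V^{-1} = adj(V)/det V = [[0, 1, 1], [-2, 1, -4], [1, -1, 1]].
Modal coordinates z(0) = V^{-1} x(0): 0·(-3) + 1·(-2) + 1·3 = 1; (-2)·(-3) + 1·(-2) + (-4)·3 = -8; 1·(-3) + (-1)·(-2) + 1·3 = 2; so z(0) = [1, -8, 2]^T.
x_1(t) = Σ_i (v_i)_1 · z_i(0) · e^{λ_i t} (row 1 of V times the modal terms).
x_1(1.0) = 3·1·e^{-4·1.0} + 2·(-8)·e^{-3·1.0} + 5·2·e^{-1·1.0} = 3·0.018316 + (-16)·0.049787 + 10·0.367879 = 2.9371.

2.9371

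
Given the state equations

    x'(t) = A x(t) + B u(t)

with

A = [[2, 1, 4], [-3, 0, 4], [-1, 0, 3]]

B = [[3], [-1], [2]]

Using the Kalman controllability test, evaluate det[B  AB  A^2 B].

AB = [[13], [-1], [3]]
A^2B = [[37], [-27], [-4]]
Controllability matrix C = [B  AB  A^2B] = [[3, 13, 37], [-1, -1, -27], [2, 3, -4]]
Expanding along the first row, det(C) = 3·((-1)·(-4) - (-27)·3) - 13·((-1)·(-4) - (-27)·2) + 37·((-1)·3 - (-1)·2) = 3·85 - 13·58 + 37·(-1) = -536
Since det(C) ≠ 0, rank(C) = 3 and the system is completely controllable.

-536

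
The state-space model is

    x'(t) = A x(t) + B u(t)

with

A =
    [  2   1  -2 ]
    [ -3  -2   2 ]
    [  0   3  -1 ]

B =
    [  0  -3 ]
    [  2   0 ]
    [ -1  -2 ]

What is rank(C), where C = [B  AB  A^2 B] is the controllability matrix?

AB = [[4, -2], [-6, 5], [7, 2]]
A^2B = [[-12, -3], [14, 0], [-25, 13]]
Controllability matrix C = [B  AB  A^2B] = [[0, -3, 4, -2, -12, -3], [2, 0, -6, 5, 14, 0], [-1, -2, 7, 2, -25, 13]]
Take the 3×3 submatrix of C formed by columns 1, 2, 3: [[0, -3, 4], [2, 0, -6], [-1, -2, 7]]. Its determinant is 0·(0·7 - (-6)·(-2)) - (-3)·(2·7 - (-6)·(-1)) + 4·(2·(-2) - 0·(-1)) = 0·(-12) - (-3)·8 + 4·(-4) = 8 ≠ 0.
So rank(C) ≥ 3; since C has 3 rows, rank(C) = 3.
rank(C) = 3 = n, so the pair (A, B) is completely controllable.

3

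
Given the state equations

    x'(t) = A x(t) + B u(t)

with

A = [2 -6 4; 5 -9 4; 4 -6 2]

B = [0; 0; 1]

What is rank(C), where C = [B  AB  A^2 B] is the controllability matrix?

AB = [[4], [4], [2]]
A^2B = [[-8], [-8], [-4]]
Controllability matrix C = [B  AB  A^2B] = [[0, 4, -8], [0, 4, -8], [1, 2, -4]]
The rows r1, r2, r3 of C are linearly dependent: -r1 + r2 = 0 (check each entry), so rank(C) ≤ 2.
The 2×2 minor from rows 1, 3, columns 1, 2 is 0·2 - 4·1 = 0 - 4 = -4 ≠ 0, so rank(C) = 2.
rank(C) = 2 < n = 3, so the pair (A, B) is not completely controllable.

2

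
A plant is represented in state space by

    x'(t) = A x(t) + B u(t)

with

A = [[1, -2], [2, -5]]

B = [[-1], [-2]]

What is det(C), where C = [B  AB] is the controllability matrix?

-2

AB = [[3], [8]]
Controllability matrix C = [B  AB] = [[-1, 3], [-2, 8]]
det(C) = (-1)·8 - 3·(-2) = -8 - (-6) = -2
Since det(C) ≠ 0, rank(C) = 2 and the system is completely controllable.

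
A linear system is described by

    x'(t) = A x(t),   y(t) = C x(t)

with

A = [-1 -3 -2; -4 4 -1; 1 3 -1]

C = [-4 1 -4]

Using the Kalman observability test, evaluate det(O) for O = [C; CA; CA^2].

3717

CA = [[-4, 4, 11]]
CA^2 = [[-1, 61, -7]]
Observability matrix O = [C; CA; CA^2] = [[-4, 1, -4], [-4, 4, 11], [-1, 61, -7]]
Expanding along the first row, det(O) = (-4)·(4·(-7) - 11·61) - 1·((-4)·(-7) - 11·(-1)) + (-4)·((-4)·61 - 4·(-1)) = (-4)·(-699) - 1·39 + (-4)·(-240) = 3717
Since det(O) ≠ 0, rank(O) = 3 and the system is completely observable.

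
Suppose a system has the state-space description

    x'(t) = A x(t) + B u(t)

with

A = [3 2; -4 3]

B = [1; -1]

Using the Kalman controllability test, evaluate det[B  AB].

AB = [[1], [-7]]
Controllability matrix C = [B  AB] = [[1, 1], [-1, -7]]
det(C) = 1·(-7) - 1·(-1) = -7 - (-1) = -6
Since det(C) ≠ 0, rank(C) = 2 and the system is completely controllable.

-6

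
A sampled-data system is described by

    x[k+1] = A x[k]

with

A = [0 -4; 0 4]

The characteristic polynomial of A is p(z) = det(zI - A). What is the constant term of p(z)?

For a 2×2 matrix, det(zI - A) = z^2 - (tr A)z + det A.
tr A = 4, det A = 0.
So p(z) = z^2 - 4z.
The constant term is 0.

0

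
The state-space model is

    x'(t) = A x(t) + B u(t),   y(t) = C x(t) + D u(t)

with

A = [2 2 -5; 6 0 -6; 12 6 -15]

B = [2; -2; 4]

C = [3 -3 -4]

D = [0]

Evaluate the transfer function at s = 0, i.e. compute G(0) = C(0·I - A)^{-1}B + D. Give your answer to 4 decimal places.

G(0) = C(-A)^{-1}B + D = -C A^{-1} B + D.
det A = -72, so A^{-1} = (1/-72)·adj(A) = [[-1/2, 0, 1/6], [-1/4, -5/12, 1/4], [-1/2, -1/6, 1/6]]
A^{-1} B = [-1/3, 4/3, 0]^T
C A^{-1} B = -5
G(0) = D - C A^{-1} B = 0 - (-5) = 5

5.0000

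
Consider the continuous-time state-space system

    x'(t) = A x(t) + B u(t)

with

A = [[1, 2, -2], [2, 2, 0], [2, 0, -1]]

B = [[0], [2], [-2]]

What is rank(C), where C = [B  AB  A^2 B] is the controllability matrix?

3

AB = [[8], [4], [2]]
A^2B = [[12], [24], [14]]
Controllability matrix C = [B  AB  A^2B] = [[0, 8, 12], [2, 4, 24], [-2, 2, 14]]
det(C) = 0·(4·14 - 24·2) - 8·(2·14 - 24·(-2)) + 12·(2·2 - 4·(-2)) = 0·8 - 8·76 + 12·12 = -464 ≠ 0, so rank(C) = 3.
rank(C) = 3 = n, so the pair (A, B) is completely controllable.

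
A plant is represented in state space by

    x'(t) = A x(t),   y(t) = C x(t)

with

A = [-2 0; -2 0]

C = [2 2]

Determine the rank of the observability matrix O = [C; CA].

CA = [[-8, 0]]
Observability matrix O = [C; CA] = [[2, 2], [-8, 0]]
det(O) = 2·0 - 2·(-8) = 0 - (-16) = 16 ≠ 0, so rank(O) = 2.
rank(O) = 2 = n, so the pair (A, C) is completely observable.

2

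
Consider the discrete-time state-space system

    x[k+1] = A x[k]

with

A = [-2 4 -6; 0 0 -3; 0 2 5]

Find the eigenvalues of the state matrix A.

det(zI - A) = z^3 - (tr A)z^2 + (M11 + M22 + M33)z - det A, where Mii is the 2×2 principal minor of A obtained by deleting row i and column i.
tr A = (-2) + 0 + 5 = 3; M11 = 0·5 - (-3)·2 = 0 - (-6) = 6; M22 = (-2)·5 - (-6)·0 = -10 - 0 = -10; M33 = (-2)·0 - 4·0 = 0 - 0 = 0; sum of minors = -4.
det A = (-2)·(0·5 - (-3)·2) - 4·(0·5 - (-3)·0) + (-6)·(0·2 - 0·0) = (-2)·6 - 4·0 + (-6)·0 = -12.
So p(z) = det(zI - A) = z^3 - 3z^2 - 4z + 12.
Rational-root test: any integer root divides 12. Testing small divisors, z = -2 works: p(-2) = -8 + (-12) + 8 + 12 = 0, so (z + 2) is a factor.
Dividing, p(z) = (z + 2)(z^2 - 5z + 6).
Factor z^2 - 5z + 6: two numbers with sum 5 and product 6 are 3 and 2, so z^2 - 5z + 6 = (z - 3)(z - 2).
Hence p(z) = (z - 3) (z - 2) (z + 2), with roots -2, 2, 3.

-2, 2, 3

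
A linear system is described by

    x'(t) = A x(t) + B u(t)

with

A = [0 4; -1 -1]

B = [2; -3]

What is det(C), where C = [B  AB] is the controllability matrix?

AB = [[-12], [1]]
Controllability matrix C = [B  AB] = [[2, -12], [-3, 1]]
det(C) = 2·1 - (-12)·(-3) = 2 - 36 = -34
Since det(C) ≠ 0, rank(C) = 2 and the system is completely controllable.

-34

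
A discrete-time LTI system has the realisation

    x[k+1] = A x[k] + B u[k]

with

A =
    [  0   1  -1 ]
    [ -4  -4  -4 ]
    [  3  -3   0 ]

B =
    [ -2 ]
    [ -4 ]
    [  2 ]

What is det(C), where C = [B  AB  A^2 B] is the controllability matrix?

3136

AB = [[-6], [16], [6]]
A^2B = [[10], [-64], [-66]]
Controllability matrix C = [B  AB  A^2B] = [[-2, -6, 10], [-4, 16, -64], [2, 6, -66]]
Expanding along the first row, det(C) = (-2)·(16·(-66) - (-64)·6) - (-6)·((-4)·(-66) - (-64)·2) + 10·((-4)·6 - 16·2) = (-2)·(-672) - (-6)·392 + 10·(-56) = 3136
Since det(C) ≠ 0, rank(C) = 3 and the system is completely controllable.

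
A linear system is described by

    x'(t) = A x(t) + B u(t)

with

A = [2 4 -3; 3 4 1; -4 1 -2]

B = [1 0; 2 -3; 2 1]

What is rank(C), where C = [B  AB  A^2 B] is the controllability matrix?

AB = [[4, -15], [13, -11], [-6, -5]]
A^2B = [[78, -59], [58, -94], [9, 59]]
Controllability matrix C = [B  AB  A^2B] = [[1, 0, 4, -15, 78, -59], [2, -3, 13, -11, 58, -94], [2, 1, -6, -5, 9, 59]]
Take the 3×3 submatrix of C formed by columns 1, 2, 3: [[1, 0, 4], [2, -3, 13], [2, 1, -6]]. Its determinant is 1·((-3)·(-6) - 13·1) - 0·(2·(-6) - 13·2) + 4·(2·1 - (-3)·2) = 1·5 - 0·(-38) + 4·8 = 37 ≠ 0.
So rank(C) ≥ 3; since C has 3 rows, rank(C) = 3.
rank(C) = 3 = n, so the pair (A, B) is completely controllable.

3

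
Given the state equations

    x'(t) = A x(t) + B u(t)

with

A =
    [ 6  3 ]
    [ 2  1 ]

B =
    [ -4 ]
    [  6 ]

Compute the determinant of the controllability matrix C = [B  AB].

44

AB = [[-6], [-2]]
Controllability matrix C = [B  AB] = [[-4, -6], [6, -2]]
det(C) = (-4)·(-2) - (-6)·6 = 8 - (-36) = 44
Since det(C) ≠ 0, rank(C) = 2 and the system is completely controllable.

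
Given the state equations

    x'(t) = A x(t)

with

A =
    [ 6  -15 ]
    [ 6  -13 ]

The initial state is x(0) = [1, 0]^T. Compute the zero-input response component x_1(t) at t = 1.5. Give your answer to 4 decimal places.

det(sI - A) = s^2 - (tr A)s + det A, with tr A = 6 + (-13) = -7 and det A = 6·(-13) - (-15)·6 = -78 - (-90) = 12.
So p(s) = det(sI - A) = s^2 + 7s + 12.
Factor s^2 + 7s + 12: two numbers with sum -7 and product 12 are -3 and -4, so s^2 + 7s + 12 = (s + 3)(s + 4).
Hence p(s) = (s + 3) (s + 4), with roots -4, -3.
The eigenvalues -4, -3 are distinct and real, so A is diagonalisable and x(t) = e^{At} x(0) = V diag(e^{λ_i t}) V^{-1} x(0), where the columns of V are the eigenvectors.
λ = -4: A - (-4)I = [[10, -15], [6, -9]]. Row 1 gives 10·v1 + (-15)·v2 = 0, so take v_1 = [3, 2]^T.
λ = -3: A - (-3)I = [[9, -15], [6, -10]]. Row 1 gives 9·v1 + (-15)·v2 = 0, so take v_2 = [5, 3]^T.
V = [v_1 v_2] = [[3, 5], [2, 3]] has det V = -1, so V^{-1} = adj(V)/det V = [[-3, 5], [2, -3]].
Modal coordinates z(0) = V^{-1} x(0): (-3)·1 + 5·0 = -3; 2·1 + (-3)·0 = 2; so z(0) = [-3, 2]^T.
x_1(t) = Σ_i (v_i)_1 · z_i(0) · e^{λ_i t} (row 1 of V times the modal terms).
x_1(1.5) = 3·(-3)·e^{-4·1.5} + 5·2·e^{-3·1.5} = (-9)·0.002479 + 10·0.011109 = 0.0888.

0.0888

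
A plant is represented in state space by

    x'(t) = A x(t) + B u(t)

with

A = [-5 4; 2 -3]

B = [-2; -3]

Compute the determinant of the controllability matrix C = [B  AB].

AB = [[-2], [5]]
Controllability matrix C = [B  AB] = [[-2, -2], [-3, 5]]
det(C) = (-2)·5 - (-2)·(-3) = -10 - 6 = -16
Since det(C) ≠ 0, rank(C) = 2 and the system is completely controllable.

-16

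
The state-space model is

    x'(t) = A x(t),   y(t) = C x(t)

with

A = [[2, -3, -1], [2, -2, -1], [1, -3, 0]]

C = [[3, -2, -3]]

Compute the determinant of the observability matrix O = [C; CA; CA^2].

28

CA = [[-1, 4, -1]]
CA^2 = [[5, -2, -3]]
Observability matrix O = [C; CA; CA^2] = [[3, -2, -3], [-1, 4, -1], [5, -2, -3]]
Expanding along the first row, det(O) = 3·(4·(-3) - (-1)·(-2)) - (-2)·((-1)·(-3) - (-1)·5) + (-3)·((-1)·(-2) - 4·5) = 3·(-14) - (-2)·8 + (-3)·(-18) = 28
Since det(O) ≠ 0, rank(O) = 3 and the system is completely observable.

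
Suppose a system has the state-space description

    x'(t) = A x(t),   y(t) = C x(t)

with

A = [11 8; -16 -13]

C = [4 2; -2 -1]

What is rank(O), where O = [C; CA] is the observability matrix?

CA = [[12, 6], [-6, -3]]
Observability matrix O = [C; CA] = [[4, 2], [-2, -1], [12, 6], [-6, -3]]
Every row of O is a scalar multiple of row 1 = [4, 2] (multipliers 1, -1/2, 3, -3/2), so the rows span a one-dimensional space.
O ≠ 0, hence rank(O) = 1.
rank(O) = 1 < n = 2, so the pair (A, C) is not completely observable.

1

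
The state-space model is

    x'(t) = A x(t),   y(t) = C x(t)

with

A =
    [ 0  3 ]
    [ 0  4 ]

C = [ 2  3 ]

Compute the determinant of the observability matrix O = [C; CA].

CA = [[0, 18]]
Observability matrix O = [C; CA] = [[2, 3], [0, 18]]
det(O) = 2·18 - 3·0 = 36 - 0 = 36
Since det(O) ≠ 0, rank(O) = 2 and the system is completely observable.

36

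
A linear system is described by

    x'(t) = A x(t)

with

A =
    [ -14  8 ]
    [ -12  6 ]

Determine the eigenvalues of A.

det(sI - A) = s^2 - (tr A)s + det A, with tr A = (-14) + 6 = -8 and det A = (-14)·6 - 8·(-12) = -84 - (-96) = 12.
So p(s) = det(sI - A) = s^2 + 8s + 12.
Factor s^2 + 8s + 12: two numbers with sum -8 and product 12 are -2 and -6, so s^2 + 8s + 12 = (s + 2)(s + 6).
Hence p(s) = (s + 2) (s + 6), with roots -6, -2.
All eigenvalues have negative real part, so the system is asymptotically stable.

-6, -2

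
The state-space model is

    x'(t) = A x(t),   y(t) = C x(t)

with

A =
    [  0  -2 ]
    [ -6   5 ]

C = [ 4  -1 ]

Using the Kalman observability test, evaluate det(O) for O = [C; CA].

CA = [[6, -13]]
Observability matrix O = [C; CA] = [[4, -1], [6, -13]]
det(O) = 4·(-13) - (-1)·6 = -52 - (-6) = -46
Since det(O) ≠ 0, rank(O) = 2 and the system is completely observable.

-46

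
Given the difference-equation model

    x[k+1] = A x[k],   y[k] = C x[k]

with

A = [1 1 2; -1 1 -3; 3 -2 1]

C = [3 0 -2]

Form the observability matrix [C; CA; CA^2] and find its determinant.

-431

CA = [[-3, 7, 4]]
CA^2 = [[2, -4, -23]]
Observability matrix O = [C; CA; CA^2] = [[3, 0, -2], [-3, 7, 4], [2, -4, -23]]
Expanding along the first row, det(O) = 3·(7·(-23) - 4·(-4)) - 0·((-3)·(-23) - 4·2) + (-2)·((-3)·(-4) - 7·2) = 3·(-145) - 0·61 + (-2)·(-2) = -431
Since det(O) ≠ 0, rank(O) = 3 and the system is completely observable.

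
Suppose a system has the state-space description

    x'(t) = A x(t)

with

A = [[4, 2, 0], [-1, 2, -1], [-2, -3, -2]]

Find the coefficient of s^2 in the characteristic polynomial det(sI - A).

Expand det(sI - A) for the 3×3 matrix.
p(s) = s^3 - 4s^2 - 5s + 28.
(Check: constant term = det(-A) = (-1)^3 det A = 28; coefficient of s^2 = -tr A = -4.)
The coefficient of s^2 is -4.

-4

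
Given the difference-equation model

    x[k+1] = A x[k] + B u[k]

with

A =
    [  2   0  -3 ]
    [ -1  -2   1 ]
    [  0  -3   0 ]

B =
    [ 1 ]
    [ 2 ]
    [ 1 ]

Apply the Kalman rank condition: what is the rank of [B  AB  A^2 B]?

3

AB = [[-1], [-4], [-6]]
A^2B = [[16], [3], [12]]
Controllability matrix C = [B  AB  A^2B] = [[1, -1, 16], [2, -4, 3], [1, -6, 12]]
det(C) = 1·((-4)·12 - 3·(-6)) - (-1)·(2·12 - 3·1) + 16·(2·(-6) - (-4)·1) = 1·(-30) - (-1)·21 + 16·(-8) = -137 ≠ 0, so rank(C) = 3.
rank(C) = 3 = n, so the pair (A, B) is completely controllable.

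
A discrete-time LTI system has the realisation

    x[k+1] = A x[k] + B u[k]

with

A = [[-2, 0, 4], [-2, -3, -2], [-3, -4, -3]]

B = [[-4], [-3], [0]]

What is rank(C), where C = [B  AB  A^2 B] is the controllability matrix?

AB = [[8], [17], [24]]
A^2B = [[80], [-115], [-164]]
Controllability matrix C = [B  AB  A^2B] = [[-4, 8, 80], [-3, 17, -115], [0, 24, -164]]
det(C) = (-4)·(17·(-164) - (-115)·24) - 8·((-3)·(-164) - (-115)·0) + 80·((-3)·24 - 17·0) = (-4)·(-28) - 8·492 + 80·(-72) = -9584 ≠ 0, so rank(C) = 3.
rank(C) = 3 = n, so the pair (A, B) is completely controllable.

3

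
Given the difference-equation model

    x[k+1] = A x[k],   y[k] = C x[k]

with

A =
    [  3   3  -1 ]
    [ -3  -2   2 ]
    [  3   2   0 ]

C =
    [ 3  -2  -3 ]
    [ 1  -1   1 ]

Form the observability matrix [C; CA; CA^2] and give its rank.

CA = [[6, 7, -7], [9, 7, -3]]
CA^2 = [[-24, -10, 8], [-3, 7, 5]]
Observability matrix O = [C; CA; CA^2] = [[3, -2, -3], [1, -1, 1], [6, 7, -7], [9, 7, -3], [-24, -10, 8], [-3, 7, 5]]
Take the 3×3 submatrix of O formed by rows 1, 2, 3: [[3, -2, -3], [1, -1, 1], [6, 7, -7]]. Its determinant is 3·((-1)·(-7) - 1·7) - (-2)·(1·(-7) - 1·6) + (-3)·(1·7 - (-1)·6) = 3·0 - (-2)·(-13) + (-3)·13 = -65 ≠ 0.
So rank(O) ≥ 3; since O has 3 columns, rank(O) = 3.
rank(O) = 3 = n, so the pair (A, C) is completely observable.

3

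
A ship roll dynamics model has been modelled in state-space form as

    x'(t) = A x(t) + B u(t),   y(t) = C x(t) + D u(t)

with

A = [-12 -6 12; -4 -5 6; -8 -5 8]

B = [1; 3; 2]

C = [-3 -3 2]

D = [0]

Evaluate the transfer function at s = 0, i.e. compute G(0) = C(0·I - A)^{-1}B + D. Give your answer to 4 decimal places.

-2.9167

G(0) = C(-A)^{-1}B + D = -C A^{-1} B + D.
det A = -24, so A^{-1} = (1/-24)·adj(A) = [[5/12, 1/2, -1], [2/3, 0, -1], [5/6, 1/2, -3/2]]
A^{-1} B = [-1/12, -4/3, -2/3]^T
C A^{-1} B = 35/12
G(0) = D - C A^{-1} B = 0 - (35/12) = -35/12 ≈ -2.9167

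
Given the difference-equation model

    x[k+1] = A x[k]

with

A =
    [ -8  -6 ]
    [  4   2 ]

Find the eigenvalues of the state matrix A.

-4, -2

det(zI - A) = z^2 - (tr A)z + det A, with tr A = (-8) + 2 = -6 and det A = (-8)·2 - (-6)·4 = -16 - (-24) = 8.
So p(z) = det(zI - A) = z^2 + 6z + 8.
Factor z^2 + 6z + 8: two numbers with sum -6 and product 8 are -2 and -4, so z^2 + 6z + 8 = (z + 2)(z + 4).
Hence p(z) = (z + 2) (z + 4), with roots -4, -2.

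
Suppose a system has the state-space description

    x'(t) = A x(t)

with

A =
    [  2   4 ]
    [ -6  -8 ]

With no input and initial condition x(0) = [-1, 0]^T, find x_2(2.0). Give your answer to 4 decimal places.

0.0539

det(sI - A) = s^2 - (tr A)s + det A, with tr A = 2 + (-8) = -6 and det A = 2·(-8) - 4·(-6) = -16 - (-24) = 8.
So p(s) = det(sI - A) = s^2 + 6s + 8.
Factor s^2 + 6s + 8: two numbers with sum -6 and product 8 are -2 and -4, so s^2 + 6s + 8 = (s + 2)(s + 4).
Hence p(s) = (s + 2) (s + 4), with roots -4, -2.
The eigenvalues -4, -2 are distinct and real, so A is diagonalisable and x(t) = e^{At} x(0) = V diag(e^{λ_i t}) V^{-1} x(0), where the columns of V are the eigenvectors.
λ = -4: A - (-4)I = [[6, 4], [-6, -4]]. Row 1 gives 6·v1 + 4·v2 = 0, so take v_1 = [2, -3]^T.
λ = -2: A - (-2)I = [[4, 4], [-6, -6]]. Row 1 gives 4·v1 + 4·v2 = 0, so take v_2 = [1, -1]^T.
V = [v_1 v_2] = [[2, 1], [-3, -1]] has det V = 1, so V^{-1} = adj(V)/det V = [[-1, -1], [3, 2]].
Modal coordinates z(0) = V^{-1} x(0): (-1)·(-1) + (-1)·0 = 1; 3·(-1) + 2·0 = -3; so z(0) = [1, -3]^T.
x_2(t) = Σ_i (v_i)_2 · z_i(0) · e^{λ_i t} (row 2 of V times the modal terms).
x_2(2.0) = (-3)·1·e^{-4·2.0} + (-1)·(-3)·e^{-2·2.0} = (-3)·0.000335 + 3·0.018316 = 0.0539.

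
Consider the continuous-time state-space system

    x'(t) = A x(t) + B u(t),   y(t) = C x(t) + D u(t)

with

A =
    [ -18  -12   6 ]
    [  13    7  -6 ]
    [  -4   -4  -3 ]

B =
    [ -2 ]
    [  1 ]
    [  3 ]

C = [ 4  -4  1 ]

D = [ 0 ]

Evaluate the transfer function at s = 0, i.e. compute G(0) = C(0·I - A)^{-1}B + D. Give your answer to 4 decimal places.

12.7333

G(0) = C(-A)^{-1}B + D = -C A^{-1} B + D.
det A = -90, so A^{-1} = (1/-90)·adj(A) = [[1/2, 2/3, -1/3], [-7/10, -13/15, 1/3], [4/15, 4/15, -1/3]]
A^{-1} B = [-4/3, 23/15, -19/15]^T
C A^{-1} B = -191/15
G(0) = D - C A^{-1} B = 0 - (-191/15) = 191/15 ≈ 12.7333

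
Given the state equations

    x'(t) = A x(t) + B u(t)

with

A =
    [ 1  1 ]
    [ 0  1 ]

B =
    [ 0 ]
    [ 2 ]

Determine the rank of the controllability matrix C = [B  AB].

AB = [[2], [2]]
Controllability matrix C = [B  AB] = [[0, 2], [2, 2]]
det(C) = 0·2 - 2·2 = 0 - 4 = -4 ≠ 0, so rank(C) = 2.
rank(C) = 2 = n, so the pair (A, B) is completely controllable.

2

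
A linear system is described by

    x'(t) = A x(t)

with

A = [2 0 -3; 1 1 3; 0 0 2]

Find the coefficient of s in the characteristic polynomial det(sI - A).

Expand det(sI - A) for the 3×3 matrix.
p(s) = s^3 - 5s^2 + 8s - 4.
(Check: constant term = det(-A) = (-1)^3 det A = -4; coefficient of s^2 = -tr A = -5.)
The coefficient of s is 8.

8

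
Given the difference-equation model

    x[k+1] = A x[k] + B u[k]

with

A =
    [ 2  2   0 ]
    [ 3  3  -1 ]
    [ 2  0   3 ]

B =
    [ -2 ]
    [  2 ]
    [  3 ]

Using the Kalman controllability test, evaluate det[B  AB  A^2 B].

-164

AB = [[0], [-3], [5]]
A^2B = [[-6], [-14], [15]]
Controllability matrix C = [B  AB  A^2B] = [[-2, 0, -6], [2, -3, -14], [3, 5, 15]]
Expanding along the first row, det(C) = (-2)·((-3)·15 - (-14)·5) - 0·(2·15 - (-14)·3) + (-6)·(2·5 - (-3)·3) = (-2)·25 - 0·72 + (-6)·19 = -164
Since det(C) ≠ 0, rank(C) = 3 and the system is completely controllable.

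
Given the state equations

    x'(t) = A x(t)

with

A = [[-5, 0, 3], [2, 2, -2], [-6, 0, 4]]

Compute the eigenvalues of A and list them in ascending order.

det(sI - A) = s^3 - (tr A)s^2 + (M11 + M22 + M33)s - det A, where Mii is the 2×2 principal minor of A obtained by deleting row i and column i.
tr A = (-5) + 2 + 4 = 1; M11 = 2·4 - (-2)·0 = 8 - 0 = 8; M22 = (-5)·4 - 3·(-6) = -20 - (-18) = -2; M33 = (-5)·2 - 0·2 = -10 - 0 = -10; sum of minors = -4.
det A = (-5)·(2·4 - (-2)·0) - 0·(2·4 - (-2)·(-6)) + 3·(2·0 - 2·(-6)) = (-5)·8 - 0·(-4) + 3·12 = -4.
So p(s) = det(sI - A) = s^3 - s^2 - 4s + 4.
Rational-root test: any integer root divides 4. Testing small divisors, s = 1 works: p(1) = 1 + (-1) + (-4) + 4 = 0, so (s - 1) is a factor.
Dividing, p(s) = (s - 1)(s^2 - 4).
Factor s^2 - 4: two numbers with sum 0 and product -4 are 2 and -2, so s^2 - 4 = (s - 2)(s + 2).
Hence p(s) = (s - 2) (s - 1) (s + 2), with roots -2, 1, 2.
At least one eigenvalue has non-negative real part, so the system is not asymptotically stable.

-2, 1, 2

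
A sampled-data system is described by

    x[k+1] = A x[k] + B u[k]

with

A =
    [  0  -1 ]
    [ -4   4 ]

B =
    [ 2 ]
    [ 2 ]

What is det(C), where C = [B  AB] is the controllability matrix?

AB = [[-2], [0]]
Controllability matrix C = [B  AB] = [[2, -2], [2, 0]]
det(C) = 2·0 - (-2)·2 = 0 - (-4) = 4
Since det(C) ≠ 0, rank(C) = 2 and the system is completely controllable.

4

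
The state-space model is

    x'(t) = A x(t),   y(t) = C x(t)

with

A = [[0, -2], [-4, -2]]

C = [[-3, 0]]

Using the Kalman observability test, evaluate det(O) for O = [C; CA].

CA = [[0, 6]]
Observability matrix O = [C; CA] = [[-3, 0], [0, 6]]
det(O) = (-3)·6 - 0·0 = -18 - 0 = -18
Since det(O) ≠ 0, rank(O) = 2 and the system is completely observable.

-18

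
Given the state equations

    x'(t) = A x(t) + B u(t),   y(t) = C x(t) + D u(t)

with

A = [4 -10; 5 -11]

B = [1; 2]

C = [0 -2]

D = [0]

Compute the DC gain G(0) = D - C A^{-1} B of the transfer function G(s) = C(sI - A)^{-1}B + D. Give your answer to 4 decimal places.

G(0) = C(-A)^{-1}B + D = -C A^{-1} B + D.
det A = 6, so A^{-1} = (1/6)·adj(A) = [[-11/6, 5/3], [-5/6, 2/3]]
A^{-1} B = [3/2, 1/2]^T
C A^{-1} B = -1
G(0) = D - C A^{-1} B = 0 - (-1) = 1

1.0000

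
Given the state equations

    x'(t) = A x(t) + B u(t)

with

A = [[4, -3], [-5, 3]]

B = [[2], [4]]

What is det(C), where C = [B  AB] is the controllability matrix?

AB = [[-4], [2]]
Controllability matrix C = [B  AB] = [[2, -4], [4, 2]]
det(C) = 2·2 - (-4)·4 = 4 - (-16) = 20
Since det(C) ≠ 0, rank(C) = 2 and the system is completely controllable.

20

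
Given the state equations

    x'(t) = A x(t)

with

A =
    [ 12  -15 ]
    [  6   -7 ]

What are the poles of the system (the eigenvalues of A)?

2, 3

det(sI - A) = s^2 - (tr A)s + det A, with tr A = 12 + (-7) = 5 and det A = 12·(-7) - (-15)·6 = -84 - (-90) = 6.
So p(s) = det(sI - A) = s^2 - 5s + 6.
Factor s^2 - 5s + 6: two numbers with sum 5 and product 6 are 3 and 2, so s^2 - 5s + 6 = (s - 3)(s - 2).
Hence p(s) = (s - 3) (s - 2), with roots 2, 3.
At least one eigenvalue has non-negative real part, so the system is not asymptotically stable.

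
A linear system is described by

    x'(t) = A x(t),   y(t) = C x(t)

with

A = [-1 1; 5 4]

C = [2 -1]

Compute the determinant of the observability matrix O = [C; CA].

CA = [[-7, -2]]
Observability matrix O = [C; CA] = [[2, -1], [-7, -2]]
det(O) = 2·(-2) - (-1)·(-7) = -4 - 7 = -11
Since det(O) ≠ 0, rank(O) = 2 and the system is completely observable.

-11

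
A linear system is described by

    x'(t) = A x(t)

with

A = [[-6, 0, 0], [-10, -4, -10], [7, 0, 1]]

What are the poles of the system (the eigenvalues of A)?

-6, -4, 1

det(sI - A) = s^3 - (tr A)s^2 + (M11 + M22 + M33)s - det A, where Mii is the 2×2 principal minor of A obtained by deleting row i and column i.
tr A = (-6) + (-4) + 1 = -9; M11 = (-4)·1 - (-10)·0 = -4 - 0 = -4; M22 = (-6)·1 - 0·7 = -6 - 0 = -6; M33 = (-6)·(-4) - 0·(-10) = 24 - 0 = 24; sum of minors = 14.
det A = (-6)·((-4)·1 - (-10)·0) - 0·((-10)·1 - (-10)·7) + 0·((-10)·0 - (-4)·7) = (-6)·(-4) - 0·60 + 0·28 = 24.
So p(s) = det(sI - A) = s^3 + 9s^2 + 14s - 24.
Rational-root test: any integer root divides -24. Testing small divisors, s = 1 works: p(1) = 1 + 9 + 14 + (-24) = 0, so (s - 1) is a factor.
Dividing, p(s) = (s - 1)(s^2 + 10s + 24).
Factor s^2 + 10s + 24: two numbers with sum -10 and product 24 are -4 and -6, so s^2 + 10s + 24 = (s + 4)(s + 6).
Hence p(s) = (s - 1) (s + 4) (s + 6), with roots -6, -4, 1.
At least one eigenvalue has non-negative real part, so the system is not asymptotically stable.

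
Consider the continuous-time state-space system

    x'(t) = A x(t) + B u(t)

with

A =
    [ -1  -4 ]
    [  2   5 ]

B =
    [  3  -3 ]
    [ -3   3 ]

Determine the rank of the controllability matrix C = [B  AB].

AB = [[9, -9], [-9, 9]]
Controllability matrix C = [B  AB] = [[3, -3, 9, -9], [-3, 3, -9, 9]]
Every column of C is a scalar multiple of column 1 = [3, -3] (multipliers 1, -1, 3, -3), so the columns span a one-dimensional space.
C ≠ 0, hence rank(C) = 1.
rank(C) = 1 < n = 2, so the pair (A, B) is not completely controllable.

1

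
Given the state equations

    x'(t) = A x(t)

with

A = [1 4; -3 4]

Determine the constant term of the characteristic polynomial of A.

For a 2×2 matrix, det(sI - A) = s^2 - (tr A)s + det A.
tr A = 5, det A = 16.
So p(s) = s^2 - 5s + 16.
The constant term is 16.

16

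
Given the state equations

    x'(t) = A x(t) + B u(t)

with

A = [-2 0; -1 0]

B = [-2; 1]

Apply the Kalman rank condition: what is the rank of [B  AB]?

2

AB = [[4], [2]]
Controllability matrix C = [B  AB] = [[-2, 4], [1, 2]]
det(C) = (-2)·2 - 4·1 = -4 - 4 = -8 ≠ 0, so rank(C) = 2.
rank(C) = 2 = n, so the pair (A, B) is completely controllable.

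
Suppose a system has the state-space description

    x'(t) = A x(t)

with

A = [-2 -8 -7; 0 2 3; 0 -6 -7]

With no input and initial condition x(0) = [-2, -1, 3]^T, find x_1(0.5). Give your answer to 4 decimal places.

det(sI - A) = s^3 - (tr A)s^2 + (M11 + M22 + M33)s - det A, where Mii is the 2×2 principal minor of A obtained by deleting row i and column i.
tr A = (-2) + 2 + (-7) = -7; M11 = 2·(-7) - 3·(-6) = -14 - (-18) = 4; M22 = (-2)·(-7) - (-7)·0 = 14 - 0 = 14; M33 = (-2)·2 - (-8)·0 = -4 - 0 = -4; sum of minors = 14.
det A = (-2)·(2·(-7) - 3·(-6)) - (-8)·(0·(-7) - 3·0) + (-7)·(0·(-6) - 2·0) = (-2)·4 - (-8)·0 + (-7)·0 = -8.
So p(s) = det(sI - A) = s^3 + 7s^2 + 14s + 8.
Rational-root test: any integer root divides 8. Testing small divisors, s = -1 works: p(-1) = -1 + 7 + (-14) + 8 = 0, so (s + 1) is a factor.
Dividing, p(s) = (s + 1)(s^2 + 6s + 8).
Factor s^2 + 6s + 8: two numbers with sum -6 and product 8 are -2 and -4, so s^2 + 6s + 8 = (s + 2)(s + 4).
Hence p(s) = (s + 1) (s + 2) (s + 4), with roots -4, -2, -1.
The eigenvalues -4, -2, -1 are distinct and real, so A is diagonalisable and x(t) = e^{At} x(0) = V diag(e^{λ_i t}) V^{-1} x(0), where the columns of V are the eigenvectors.
λ = -4: A - (-4)I = [[2, -8, -7], [0, 6, 3], [0, -6, -3]]. v must be orthogonal to every row; (row 1) × (row 2) = [18, -6, 12], so take v_1 = [3, -1, 2]^T.
λ = -2: A - (-2)I = [[0, -8, -7], [0, 4, 3], [0, -6, -5]]. v must be orthogonal to every row; (row 1) × (row 2) = [4, 0, 0], so take v_2 = [-1, 0, 0]^T.
λ = -1: A - (-1)I = [[-1, -8, -7], [0, 3, 3], [0, -6, -6]]. v must be orthogonal to every row; (row 1) × (row 2) = [-3, 3, -3], so take v_3 = [1, -1, 1]^T.
V = [v_1 v_2 v_3] = [[3, -1, 1], [-1, 0, -1], [2, 0, 1]] has det V = 1, so V^{-1} = adj(V)/det V = [[0, 1, 1], [-1, 1, 2], [0, -2, -1]].
Modal coordinates z(0) = V^{-1} x(0): 0·(-2) + 1·(-1) + 1·3 = 2; (-1)·(-2) + 1·(-1) + 2·3 = 7; 0·(-2) + (-2)·(-1) + (-1)·3 = -1; so z(0) = [2, 7, -1]^T.
x_1(t) = Σ_i (v_i)_1 · z_i(0) · e^{λ_i t} (row 1 of V times the modal terms).
x_1(0.5) = 3·2·e^{-4·0.5} + (-1)·7·e^{-2·0.5} + 1·(-1)·e^{-1·0.5} = 6·0.135335 + (-7)·0.367879 + (-1)·0.606531 = -2.3697.

-2.3697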